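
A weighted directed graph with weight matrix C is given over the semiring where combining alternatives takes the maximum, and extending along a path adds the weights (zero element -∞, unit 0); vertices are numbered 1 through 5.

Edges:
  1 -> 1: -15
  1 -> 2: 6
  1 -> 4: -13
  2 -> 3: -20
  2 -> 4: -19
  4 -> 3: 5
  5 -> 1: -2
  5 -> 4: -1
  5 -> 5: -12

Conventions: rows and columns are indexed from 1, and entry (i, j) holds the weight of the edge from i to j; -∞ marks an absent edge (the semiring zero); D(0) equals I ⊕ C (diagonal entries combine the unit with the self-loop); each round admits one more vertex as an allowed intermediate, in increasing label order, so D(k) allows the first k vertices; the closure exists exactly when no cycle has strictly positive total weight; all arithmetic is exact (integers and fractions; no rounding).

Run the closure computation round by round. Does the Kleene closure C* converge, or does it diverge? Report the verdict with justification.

D(0):
  [0, 6, -∞, -13, -∞]
  [-∞, 0, -20, -19, -∞]
  [-∞, -∞, 0, -∞, -∞]
  [-∞, -∞, 5, 0, -∞]
  [-2, -∞, -∞, -1, 0]
D(1):
  [0, 6, -∞, -13, -∞]
  [-∞, 0, -20, -19, -∞]
  [-∞, -∞, 0, -∞, -∞]
  [-∞, -∞, 5, 0, -∞]
  [-2, 4, -∞, -1, 0]
D(2):
  [0, 6, -14, -13, -∞]
  [-∞, 0, -20, -19, -∞]
  [-∞, -∞, 0, -∞, -∞]
  [-∞, -∞, 5, 0, -∞]
  [-2, 4, -16, -1, 0]
D(3):
  [0, 6, -14, -13, -∞]
  [-∞, 0, -20, -19, -∞]
  [-∞, -∞, 0, -∞, -∞]
  [-∞, -∞, 5, 0, -∞]
  [-2, 4, -16, -1, 0]
D(4):
  [0, 6, -8, -13, -∞]
  [-∞, 0, -14, -19, -∞]
  [-∞, -∞, 0, -∞, -∞]
  [-∞, -∞, 5, 0, -∞]
  [-2, 4, 4, -1, 0]
D(5):
  [0, 6, -8, -13, -∞]
  [-∞, 0, -14, -19, -∞]
  [-∞, -∞, 0, -∞, -∞]
  [-∞, -∞, 5, 0, -∞]
  [-2, 4, 4, -1, 0]
Key observation: every diagonal entry stays at the unit through all rounds, so no improving cycle exists.
Answer: CONVERGES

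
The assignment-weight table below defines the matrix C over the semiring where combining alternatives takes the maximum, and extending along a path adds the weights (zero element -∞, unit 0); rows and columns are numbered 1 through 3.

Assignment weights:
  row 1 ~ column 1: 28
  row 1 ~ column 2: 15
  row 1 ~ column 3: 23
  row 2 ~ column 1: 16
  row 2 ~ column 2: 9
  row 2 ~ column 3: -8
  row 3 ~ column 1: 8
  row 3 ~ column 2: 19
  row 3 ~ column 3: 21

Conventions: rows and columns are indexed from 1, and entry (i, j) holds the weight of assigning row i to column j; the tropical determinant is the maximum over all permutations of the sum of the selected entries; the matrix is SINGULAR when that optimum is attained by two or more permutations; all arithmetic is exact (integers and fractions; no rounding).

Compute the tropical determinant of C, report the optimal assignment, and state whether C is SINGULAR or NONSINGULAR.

σ = (1, 2, 3): 28 + 9 + 21 = 58
σ = (1, 3, 2): 28 + (-8) + 19 = 39
σ = (2, 1, 3): 15 + 16 + 21 = 52
σ = (2, 3, 1): 15 + (-8) + 8 = 15
σ = (3, 1, 2): 23 + 16 + 19 = 58
σ = (3, 2, 1): 23 + 9 + 8 = 40
Optimal value attained by: σ = (1, 2, 3).
Answer: det⊕(C) = 58; verdict: SINGULAR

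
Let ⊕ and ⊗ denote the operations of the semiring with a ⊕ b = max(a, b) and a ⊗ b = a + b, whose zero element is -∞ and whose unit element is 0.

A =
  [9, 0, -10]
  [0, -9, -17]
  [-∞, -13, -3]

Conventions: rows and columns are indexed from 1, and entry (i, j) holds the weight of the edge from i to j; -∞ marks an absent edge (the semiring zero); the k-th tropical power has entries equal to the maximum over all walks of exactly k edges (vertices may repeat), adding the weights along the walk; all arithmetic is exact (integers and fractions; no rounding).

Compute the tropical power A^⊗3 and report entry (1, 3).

A^⊗2:
  [18, 9, -1]
  [9, 0, -10]
  [-13, -16, -6]
A^⊗3:
  [27, 18, 8]
  [18, 9, -1]
  [-4, -13, -9]
Key observation: the optimum is the walk 1->1->1->3, with weight 9 + 9 + (-10) = 8.
Optimal value attained by: walk 1->1->1->3.
Answer: (A^⊗3)[1][3] = 8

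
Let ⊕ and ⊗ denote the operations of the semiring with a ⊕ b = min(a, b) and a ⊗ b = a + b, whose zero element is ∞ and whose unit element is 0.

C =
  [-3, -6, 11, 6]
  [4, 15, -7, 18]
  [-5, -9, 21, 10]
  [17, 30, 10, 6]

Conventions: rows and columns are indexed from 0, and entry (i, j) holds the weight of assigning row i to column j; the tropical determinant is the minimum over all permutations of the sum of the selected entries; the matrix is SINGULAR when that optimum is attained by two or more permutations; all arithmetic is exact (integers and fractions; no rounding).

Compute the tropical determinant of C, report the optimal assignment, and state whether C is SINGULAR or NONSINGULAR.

σ = (0, 1, 2, 3): (-3) + 15 + 21 + 6 = 39
σ = (0, 1, 3, 2): (-3) + 15 + 10 + 10 = 32
σ = (0, 2, 1, 3): (-3) + (-7) + (-9) + 6 = -13
σ = (0, 2, 3, 1): (-3) + (-7) + 10 + 30 = 30
σ = (0, 3, 1, 2): (-3) + 18 + (-9) + 10 = 16
σ = (0, 3, 2, 1): (-3) + 18 + 21 + 30 = 66
σ = (1, 0, 2, 3): (-6) + 4 + 21 + 6 = 25
σ = (1, 0, 3, 2): (-6) + 4 + 10 + 10 = 18
σ = (1, 2, 0, 3): (-6) + (-7) + (-5) + 6 = -12
σ = (1, 2, 3, 0): (-6) + (-7) + 10 + 17 = 14
σ = (1, 3, 0, 2): (-6) + 18 + (-5) + 10 = 17
σ = (1, 3, 2, 0): (-6) + 18 + 21 + 17 = 50
σ = (2, 0, 1, 3): 11 + 4 + (-9) + 6 = 12
σ = (2, 0, 3, 1): 11 + 4 + 10 + 30 = 55
σ = (2, 1, 0, 3): 11 + 15 + (-5) + 6 = 27
σ = (2, 1, 3, 0): 11 + 15 + 10 + 17 = 53
σ = (2, 3, 0, 1): 11 + 18 + (-5) + 30 = 54
σ = (2, 3, 1, 0): 11 + 18 + (-9) + 17 = 37
σ = (3, 0, 1, 2): 6 + 4 + (-9) + 10 = 11
σ = (3, 0, 2, 1): 6 + 4 + 21 + 30 = 61
σ = (3, 1, 0, 2): 6 + 15 + (-5) + 10 = 26
σ = (3, 1, 2, 0): 6 + 15 + 21 + 17 = 59
σ = (3, 2, 0, 1): 6 + (-7) + (-5) + 30 = 24
σ = (3, 2, 1, 0): 6 + (-7) + (-9) + 17 = 7
Optimal value attained by: σ = (0, 2, 1, 3).
Answer: det⊕(C) = -13; verdict: NONSINGULAR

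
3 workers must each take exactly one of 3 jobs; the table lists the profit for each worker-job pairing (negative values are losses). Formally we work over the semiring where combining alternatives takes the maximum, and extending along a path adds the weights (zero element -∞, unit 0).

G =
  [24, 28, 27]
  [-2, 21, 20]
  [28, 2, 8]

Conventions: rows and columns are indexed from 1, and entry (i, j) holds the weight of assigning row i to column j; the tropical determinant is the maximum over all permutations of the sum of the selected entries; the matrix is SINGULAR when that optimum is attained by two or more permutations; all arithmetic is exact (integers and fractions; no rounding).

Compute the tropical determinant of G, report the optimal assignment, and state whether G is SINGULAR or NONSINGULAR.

σ = (1, 2, 3): 24 + 21 + 8 = 53
σ = (1, 3, 2): 24 + 20 + 2 = 46
σ = (2, 1, 3): 28 + (-2) + 8 = 34
σ = (2, 3, 1): 28 + 20 + 28 = 76
σ = (3, 1, 2): 27 + (-2) + 2 = 27
σ = (3, 2, 1): 27 + 21 + 28 = 76
Optimal value attained by: σ = (2, 3, 1).
Answer: det⊕(G) = 76; verdict: SINGULAR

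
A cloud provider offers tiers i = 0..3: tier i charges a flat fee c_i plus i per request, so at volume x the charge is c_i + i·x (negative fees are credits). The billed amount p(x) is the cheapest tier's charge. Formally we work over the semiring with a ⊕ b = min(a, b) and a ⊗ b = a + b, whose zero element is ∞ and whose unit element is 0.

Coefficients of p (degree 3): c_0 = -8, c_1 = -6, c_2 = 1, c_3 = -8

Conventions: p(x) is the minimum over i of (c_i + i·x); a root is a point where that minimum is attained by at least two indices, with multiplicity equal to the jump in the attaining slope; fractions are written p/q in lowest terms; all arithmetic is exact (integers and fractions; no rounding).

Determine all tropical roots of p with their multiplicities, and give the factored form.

hull edge (i=0, c=-8) to (i=3, c=-8): slope 0, span 3
Factored form: p(x) = -8 ⊗ (x ⊕ 0) ⊗ (x ⊕ 0) ⊗ (x ⊕ 0)
Answer: roots = 0 (mult 3)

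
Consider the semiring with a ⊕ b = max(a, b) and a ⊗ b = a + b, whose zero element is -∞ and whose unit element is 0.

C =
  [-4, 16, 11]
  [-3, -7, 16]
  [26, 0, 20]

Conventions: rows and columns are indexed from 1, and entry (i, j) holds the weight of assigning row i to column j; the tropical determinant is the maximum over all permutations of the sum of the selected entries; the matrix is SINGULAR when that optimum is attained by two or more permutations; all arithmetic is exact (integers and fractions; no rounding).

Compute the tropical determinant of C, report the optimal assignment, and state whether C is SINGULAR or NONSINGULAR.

σ = (1, 2, 3): (-4) + (-7) + 20 = 9
σ = (1, 3, 2): (-4) + 16 + 0 = 12
σ = (2, 1, 3): 16 + (-3) + 20 = 33
σ = (2, 3, 1): 16 + 16 + 26 = 58
σ = (3, 1, 2): 11 + (-3) + 0 = 8
σ = (3, 2, 1): 11 + (-7) + 26 = 30
Optimal value attained by: σ = (2, 3, 1).
Answer: det⊕(C) = 58; verdict: NONSINGULAR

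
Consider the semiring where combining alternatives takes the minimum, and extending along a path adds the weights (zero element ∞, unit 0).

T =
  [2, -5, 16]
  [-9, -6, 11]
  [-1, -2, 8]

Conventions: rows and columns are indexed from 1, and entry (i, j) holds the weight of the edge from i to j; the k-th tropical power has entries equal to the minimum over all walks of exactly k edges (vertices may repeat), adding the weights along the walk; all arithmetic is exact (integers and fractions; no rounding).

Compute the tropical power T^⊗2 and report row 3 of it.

T^⊗2:
  [-14, -11, 6]
  [-15, -14, 5]
  [-11, -8, 9]
Answer: row 3 of T^⊗2 = [-11, -8, 9]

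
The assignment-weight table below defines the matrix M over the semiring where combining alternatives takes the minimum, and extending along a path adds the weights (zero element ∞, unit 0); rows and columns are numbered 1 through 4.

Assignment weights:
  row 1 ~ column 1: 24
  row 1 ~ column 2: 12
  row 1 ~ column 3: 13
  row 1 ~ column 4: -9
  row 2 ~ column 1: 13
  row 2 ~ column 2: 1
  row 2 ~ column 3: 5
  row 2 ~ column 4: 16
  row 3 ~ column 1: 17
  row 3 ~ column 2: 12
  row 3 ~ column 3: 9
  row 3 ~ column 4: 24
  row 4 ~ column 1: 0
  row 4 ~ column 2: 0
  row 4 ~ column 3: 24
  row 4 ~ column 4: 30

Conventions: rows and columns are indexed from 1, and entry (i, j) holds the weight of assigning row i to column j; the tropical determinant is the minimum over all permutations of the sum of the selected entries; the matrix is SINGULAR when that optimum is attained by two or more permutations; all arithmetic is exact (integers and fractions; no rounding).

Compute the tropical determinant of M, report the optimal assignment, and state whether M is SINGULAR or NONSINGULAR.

σ = (1, 2, 3, 4): 24 + 1 + 9 + 30 = 64
σ = (1, 2, 4, 3): 24 + 1 + 24 + 24 = 73
σ = (1, 3, 2, 4): 24 + 5 + 12 + 30 = 71
σ = (1, 3, 4, 2): 24 + 5 + 24 + 0 = 53
σ = (1, 4, 2, 3): 24 + 16 + 12 + 24 = 76
σ = (1, 4, 3, 2): 24 + 16 + 9 + 0 = 49
σ = (2, 1, 3, 4): 12 + 13 + 9 + 30 = 64
σ = (2, 1, 4, 3): 12 + 13 + 24 + 24 = 73
σ = (2, 3, 1, 4): 12 + 5 + 17 + 30 = 64
σ = (2, 3, 4, 1): 12 + 5 + 24 + 0 = 41
σ = (2, 4, 1, 3): 12 + 16 + 17 + 24 = 69
σ = (2, 4, 3, 1): 12 + 16 + 9 + 0 = 37
σ = (3, 1, 2, 4): 13 + 13 + 12 + 30 = 68
σ = (3, 1, 4, 2): 13 + 13 + 24 + 0 = 50
σ = (3, 2, 1, 4): 13 + 1 + 17 + 30 = 61
σ = (3, 2, 4, 1): 13 + 1 + 24 + 0 = 38
σ = (3, 4, 1, 2): 13 + 16 + 17 + 0 = 46
σ = (3, 4, 2, 1): 13 + 16 + 12 + 0 = 41
σ = (4, 1, 2, 3): (-9) + 13 + 12 + 24 = 40
σ = (4, 1, 3, 2): (-9) + 13 + 9 + 0 = 13
σ = (4, 2, 1, 3): (-9) + 1 + 17 + 24 = 33
σ = (4, 2, 3, 1): (-9) + 1 + 9 + 0 = 1
σ = (4, 3, 1, 2): (-9) + 5 + 17 + 0 = 13
σ = (4, 3, 2, 1): (-9) + 5 + 12 + 0 = 8
Optimal value attained by: σ = (4, 2, 3, 1).
Answer: det⊕(M) = 1; verdict: NONSINGULAR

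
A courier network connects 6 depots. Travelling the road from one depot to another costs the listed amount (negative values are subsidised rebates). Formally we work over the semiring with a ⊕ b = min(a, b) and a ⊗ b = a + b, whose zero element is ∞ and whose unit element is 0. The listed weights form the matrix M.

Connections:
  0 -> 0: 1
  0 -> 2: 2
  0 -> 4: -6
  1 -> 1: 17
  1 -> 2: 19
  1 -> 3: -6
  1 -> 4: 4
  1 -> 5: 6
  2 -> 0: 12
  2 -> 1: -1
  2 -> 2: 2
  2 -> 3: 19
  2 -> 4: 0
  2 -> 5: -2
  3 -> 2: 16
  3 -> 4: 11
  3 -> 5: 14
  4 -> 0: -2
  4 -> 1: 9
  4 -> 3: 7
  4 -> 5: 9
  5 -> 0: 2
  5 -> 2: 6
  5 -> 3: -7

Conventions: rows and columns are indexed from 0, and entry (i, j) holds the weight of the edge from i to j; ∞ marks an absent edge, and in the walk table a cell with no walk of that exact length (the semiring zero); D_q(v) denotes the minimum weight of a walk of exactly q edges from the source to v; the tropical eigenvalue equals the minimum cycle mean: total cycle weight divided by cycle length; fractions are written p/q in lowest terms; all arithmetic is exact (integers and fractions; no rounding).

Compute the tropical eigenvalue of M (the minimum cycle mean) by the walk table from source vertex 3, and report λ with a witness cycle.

q=0: [∞, ∞, ∞, 0, ∞, ∞]
q=1: [∞, ∞, 16, ∞, 11, 14]
q=2: [9, 15, 18, 7, 16, 14]
q=3: [10, 17, 11, 7, 3, 16]
q=4: [1, 10, 12, 9, 4, 9]
q=5: [2, 11, 3, 2, -5, 10]
q=6: [-7, 2, 4, 2, -4, 1]
Optimal cycle mean attained by: cycle 0->4->0, total (-6) + (-2), length 2.
Answer: λ = -4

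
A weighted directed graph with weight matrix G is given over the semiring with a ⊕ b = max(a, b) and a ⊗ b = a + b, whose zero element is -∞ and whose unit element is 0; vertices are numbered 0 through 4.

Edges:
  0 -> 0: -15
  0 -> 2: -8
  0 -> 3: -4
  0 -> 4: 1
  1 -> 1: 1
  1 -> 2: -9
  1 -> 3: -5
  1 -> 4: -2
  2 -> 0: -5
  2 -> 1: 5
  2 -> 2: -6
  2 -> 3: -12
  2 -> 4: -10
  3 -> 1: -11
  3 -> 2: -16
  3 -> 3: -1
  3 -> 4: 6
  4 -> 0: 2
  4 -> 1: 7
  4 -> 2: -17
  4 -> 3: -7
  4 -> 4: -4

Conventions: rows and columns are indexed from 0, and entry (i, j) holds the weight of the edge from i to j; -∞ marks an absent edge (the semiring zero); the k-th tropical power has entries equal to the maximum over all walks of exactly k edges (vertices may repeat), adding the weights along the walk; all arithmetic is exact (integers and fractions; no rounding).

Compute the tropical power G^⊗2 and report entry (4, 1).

G^⊗2:
  [3, 8, -14, -5, 2]
  [0, 5, -8, -4, 1]
  [-8, 6, -4, 0, 3]
  [8, 13, -11, -1, 5]
  [-2, 8, -2, 2, 5]
Key observation: the optimum is the walk 4->1->1, with weight 7 + 1 = 8.
Optimal value attained by: walk 4->1->1.
Answer: (G^⊗2)[4][1] = 8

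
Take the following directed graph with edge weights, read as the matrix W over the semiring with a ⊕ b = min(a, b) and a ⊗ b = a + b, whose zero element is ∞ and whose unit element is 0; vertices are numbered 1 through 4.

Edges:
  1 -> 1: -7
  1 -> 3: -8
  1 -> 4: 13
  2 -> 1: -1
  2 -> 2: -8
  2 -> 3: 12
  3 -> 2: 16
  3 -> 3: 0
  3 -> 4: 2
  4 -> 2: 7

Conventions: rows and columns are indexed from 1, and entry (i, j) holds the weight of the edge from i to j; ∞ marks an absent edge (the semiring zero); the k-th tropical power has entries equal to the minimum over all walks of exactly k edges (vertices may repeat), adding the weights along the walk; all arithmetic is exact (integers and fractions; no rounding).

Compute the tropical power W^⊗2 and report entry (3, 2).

W^⊗2:
  [-14, 8, -15, -6]
  [-9, -16, -9, 12]
  [15, 8, 0, 2]
  [6, -1, 19, ∞]
Key observation: the optimum is the walk 3->2->2, with weight 16 + (-8) = 8.
Optimal value attained by: walk 3->2->2.
Answer: (W^⊗2)[3][2] = 8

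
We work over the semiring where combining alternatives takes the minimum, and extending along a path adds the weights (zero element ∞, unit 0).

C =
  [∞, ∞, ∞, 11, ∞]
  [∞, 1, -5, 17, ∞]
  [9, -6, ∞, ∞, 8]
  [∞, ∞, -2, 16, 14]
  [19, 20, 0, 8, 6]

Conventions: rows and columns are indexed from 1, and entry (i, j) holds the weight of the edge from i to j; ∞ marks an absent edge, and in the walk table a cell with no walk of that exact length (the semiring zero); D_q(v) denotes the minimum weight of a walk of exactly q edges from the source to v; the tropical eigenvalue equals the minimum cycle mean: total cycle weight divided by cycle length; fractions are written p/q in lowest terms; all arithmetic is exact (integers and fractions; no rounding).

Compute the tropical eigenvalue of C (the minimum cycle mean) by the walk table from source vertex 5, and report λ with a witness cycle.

q=0: [∞, ∞, ∞, ∞, 0]
q=1: [19, 20, 0, 8, 6]
q=2: [9, -6, 6, 14, 8]
q=3: [15, -5, -11, 11, 14]
q=4: [-2, -17, -10, 12, -3]
q=5: [-1, -16, -22, 0, -2]
Optimal cycle mean attained by: cycle 2->3->2, total (-5) + (-6), length 2.
Answer: λ = -11/2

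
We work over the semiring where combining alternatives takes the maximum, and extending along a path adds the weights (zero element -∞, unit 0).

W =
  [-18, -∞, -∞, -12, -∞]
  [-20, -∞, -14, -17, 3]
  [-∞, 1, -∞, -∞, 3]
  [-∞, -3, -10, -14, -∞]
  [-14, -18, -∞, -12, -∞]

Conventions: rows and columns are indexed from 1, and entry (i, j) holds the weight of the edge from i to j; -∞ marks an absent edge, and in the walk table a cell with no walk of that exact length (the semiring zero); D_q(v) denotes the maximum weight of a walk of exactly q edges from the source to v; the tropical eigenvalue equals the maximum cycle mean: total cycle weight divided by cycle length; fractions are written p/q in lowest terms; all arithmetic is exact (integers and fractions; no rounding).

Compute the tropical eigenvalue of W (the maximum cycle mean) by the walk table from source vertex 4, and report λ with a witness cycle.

q=0: [-∞, -∞, -∞, 0, -∞]
q=1: [-∞, -3, -10, -14, -∞]
q=2: [-23, -9, -17, -20, 0]
q=3: [-14, -16, -23, -12, -6]
q=4: [-20, -15, -22, -18, -13]
q=5: [-27, -21, -28, -25, -12]
Optimal cycle mean attained by: cycle 2->5->4->2, total 3 + (-12) + (-3), length 3.
Answer: λ = -4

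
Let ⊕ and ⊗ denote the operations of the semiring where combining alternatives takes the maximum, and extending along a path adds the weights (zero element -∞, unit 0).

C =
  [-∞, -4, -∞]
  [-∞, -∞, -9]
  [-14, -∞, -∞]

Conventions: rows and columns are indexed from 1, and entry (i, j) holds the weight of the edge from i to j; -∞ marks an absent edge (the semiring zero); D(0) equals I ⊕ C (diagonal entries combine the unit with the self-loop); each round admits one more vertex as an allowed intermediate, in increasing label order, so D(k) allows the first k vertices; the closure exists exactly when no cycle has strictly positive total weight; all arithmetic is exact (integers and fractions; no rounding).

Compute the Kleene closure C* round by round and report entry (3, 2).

D(0):
  [0, -4, -∞]
  [-∞, 0, -9]
  [-14, -∞, 0]
D(1):
  [0, -4, -∞]
  [-∞, 0, -9]
  [-14, -18, 0]
D(2):
  [0, -4, -13]
  [-∞, 0, -9]
  [-14, -18, 0]
D(3):
  [0, -4, -13]
  [-23, 0, -9]
  [-14, -18, 0]
Answer: C*[3][2] = -18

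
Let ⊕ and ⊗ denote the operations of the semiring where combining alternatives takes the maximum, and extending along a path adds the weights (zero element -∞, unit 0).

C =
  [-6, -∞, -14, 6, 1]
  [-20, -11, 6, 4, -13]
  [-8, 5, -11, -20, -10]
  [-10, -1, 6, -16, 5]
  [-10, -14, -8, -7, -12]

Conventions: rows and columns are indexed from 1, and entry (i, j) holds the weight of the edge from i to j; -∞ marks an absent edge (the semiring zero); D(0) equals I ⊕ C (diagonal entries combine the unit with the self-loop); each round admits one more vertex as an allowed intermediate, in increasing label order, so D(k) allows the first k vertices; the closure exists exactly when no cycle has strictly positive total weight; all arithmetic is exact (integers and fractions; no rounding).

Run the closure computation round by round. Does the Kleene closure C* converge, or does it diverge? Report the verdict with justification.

D(0):
  [0, -∞, -14, 6, 1]
  [-20, 0, 6, 4, -13]
  [-8, 5, 0, -20, -10]
  [-10, -1, 6, 0, 5]
  [-10, -14, -8, -7, 0]
D(1):
  [0, -∞, -14, 6, 1]
  [-20, 0, 6, 4, -13]
  [-8, 5, 0, -2, -7]
  [-10, -1, 6, 0, 5]
  [-10, -14, -8, -4, 0]
Detection: at round 2, diagonal entry (3, 3) turns strictly positive.
Key observation: the cycle 3->2->3 has total weight 5 + 6, which is strictly positive.
Answer: DIVERGES — positive cycle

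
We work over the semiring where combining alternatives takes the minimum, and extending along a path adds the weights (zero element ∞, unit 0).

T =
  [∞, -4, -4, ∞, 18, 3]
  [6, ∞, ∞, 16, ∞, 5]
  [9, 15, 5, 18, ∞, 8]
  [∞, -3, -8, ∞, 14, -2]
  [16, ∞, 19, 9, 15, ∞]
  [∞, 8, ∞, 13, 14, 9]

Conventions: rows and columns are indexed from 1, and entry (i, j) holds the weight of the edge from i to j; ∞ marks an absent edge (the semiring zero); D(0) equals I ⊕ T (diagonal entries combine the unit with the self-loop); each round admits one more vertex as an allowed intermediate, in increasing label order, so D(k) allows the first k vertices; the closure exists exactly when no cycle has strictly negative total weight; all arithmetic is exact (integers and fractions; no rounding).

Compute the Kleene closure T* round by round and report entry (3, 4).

D(0):
  [0, -4, -4, ∞, 18, 3]
  [6, 0, ∞, 16, ∞, 5]
  [9, 15, 0, 18, ∞, 8]
  [∞, -3, -8, 0, 14, -2]
  [16, ∞, 19, 9, 0, ∞]
  [∞, 8, ∞, 13, 14, 0]
D(1):
  [0, -4, -4, ∞, 18, 3]
  [6, 0, 2, 16, 24, 5]
  [9, 5, 0, 18, 27, 8]
  [∞, -3, -8, 0, 14, -2]
  [16, 12, 12, 9, 0, 19]
  [∞, 8, ∞, 13, 14, 0]
D(2):
  [0, -4, -4, 12, 18, 1]
  [6, 0, 2, 16, 24, 5]
  [9, 5, 0, 18, 27, 8]
  [3, -3, -8, 0, 14, -2]
  [16, 12, 12, 9, 0, 17]
  [14, 8, 10, 13, 14, 0]
D(3):
  [0, -4, -4, 12, 18, 1]
  [6, 0, 2, 16, 24, 5]
  [9, 5, 0, 18, 27, 8]
  [1, -3, -8, 0, 14, -2]
  [16, 12, 12, 9, 0, 17]
  [14, 8, 10, 13, 14, 0]
D(4):
  [0, -4, -4, 12, 18, 1]
  [6, 0, 2, 16, 24, 5]
  [9, 5, 0, 18, 27, 8]
  [1, -3, -8, 0, 14, -2]
  [10, 6, 1, 9, 0, 7]
  [14, 8, 5, 13, 14, 0]
D(5):
  [0, -4, -4, 12, 18, 1]
  [6, 0, 2, 16, 24, 5]
  [9, 5, 0, 18, 27, 8]
  [1, -3, -8, 0, 14, -2]
  [10, 6, 1, 9, 0, 7]
  [14, 8, 5, 13, 14, 0]
D(6):
  [0, -4, -4, 12, 15, 1]
  [6, 0, 2, 16, 19, 5]
  [9, 5, 0, 18, 22, 8]
  [1, -3, -8, 0, 12, -2]
  [10, 6, 1, 9, 0, 7]
  [14, 8, 5, 13, 14, 0]
Answer: T*[3][4] = 18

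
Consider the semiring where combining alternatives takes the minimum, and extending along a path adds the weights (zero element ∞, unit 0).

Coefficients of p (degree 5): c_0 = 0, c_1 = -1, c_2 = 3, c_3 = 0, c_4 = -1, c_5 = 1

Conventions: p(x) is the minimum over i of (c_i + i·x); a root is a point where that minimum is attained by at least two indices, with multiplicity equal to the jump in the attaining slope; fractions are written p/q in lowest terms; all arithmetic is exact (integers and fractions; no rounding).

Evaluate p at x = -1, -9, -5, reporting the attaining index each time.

p(-1) = min(0+0·(-1)=0, -1+1·(-1)=-2, 3+2·(-1)=1, 0+3·(-1)=-3, -1+4·(-1)=-5, 1+5·(-1)=-4) = -5 (attained by i=4)
p(-9) = min(0+0·(-9)=0, -1+1·(-9)=-10, 3+2·(-9)=-15, 0+3·(-9)=-27, -1+4·(-9)=-37, 1+5·(-9)=-44) = -44 (attained by i=5)
p(-5) = min(0+0·(-5)=0, -1+1·(-5)=-6, 3+2·(-5)=-7, 0+3·(-5)=-15, -1+4·(-5)=-21, 1+5·(-5)=-24) = -24 (attained by i=5)
Answer: p(-1) = -5; p(-9) = -44; p(-5) = -24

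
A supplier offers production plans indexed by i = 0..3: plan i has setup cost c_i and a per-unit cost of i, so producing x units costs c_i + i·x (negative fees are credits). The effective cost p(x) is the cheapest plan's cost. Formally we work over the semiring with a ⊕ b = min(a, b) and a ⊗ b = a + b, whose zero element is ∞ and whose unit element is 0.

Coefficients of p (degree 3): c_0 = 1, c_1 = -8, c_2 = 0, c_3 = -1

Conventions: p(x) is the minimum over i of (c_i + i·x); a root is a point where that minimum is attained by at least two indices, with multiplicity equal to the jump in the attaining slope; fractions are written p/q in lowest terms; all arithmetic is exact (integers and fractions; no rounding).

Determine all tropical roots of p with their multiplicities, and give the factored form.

hull edge (i=0, c=1) to (i=1, c=-8): slope -9, span 1
hull edge (i=1, c=-8) to (i=3, c=-1): slope 7/2, span 2
Factored form: p(x) = -1 ⊗ (x ⊕ (-7/2)) ⊗ (x ⊕ (-7/2)) ⊗ (x ⊕ 9)
Answer: roots = -7/2 (mult 2), 9 (mult 1)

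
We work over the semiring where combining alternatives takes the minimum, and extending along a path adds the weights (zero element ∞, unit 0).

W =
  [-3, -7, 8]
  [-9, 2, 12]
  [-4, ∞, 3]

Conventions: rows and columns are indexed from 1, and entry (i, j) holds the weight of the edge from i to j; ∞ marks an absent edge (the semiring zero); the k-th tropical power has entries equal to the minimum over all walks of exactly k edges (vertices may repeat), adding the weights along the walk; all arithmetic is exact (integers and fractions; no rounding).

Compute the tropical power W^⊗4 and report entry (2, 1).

W^⊗2:
  [-16, -10, 5]
  [-12, -16, -1]
  [-7, -11, 4]
W^⊗3:
  [-19, -23, -8]
  [-25, -19, -4]
  [-20, -14, 1]
W^⊗4:
  [-32, -26, -11]
  [-28, -32, -17]
  [-23, -27, -12]
Key observation: the optimum is the walk 2->1->1->2->1, with weight (-9) + (-3) + (-7) + (-9) = -28.
Optimal value attained by: walk 2->1->1->2->1.
Answer: (W^⊗4)[2][1] = -28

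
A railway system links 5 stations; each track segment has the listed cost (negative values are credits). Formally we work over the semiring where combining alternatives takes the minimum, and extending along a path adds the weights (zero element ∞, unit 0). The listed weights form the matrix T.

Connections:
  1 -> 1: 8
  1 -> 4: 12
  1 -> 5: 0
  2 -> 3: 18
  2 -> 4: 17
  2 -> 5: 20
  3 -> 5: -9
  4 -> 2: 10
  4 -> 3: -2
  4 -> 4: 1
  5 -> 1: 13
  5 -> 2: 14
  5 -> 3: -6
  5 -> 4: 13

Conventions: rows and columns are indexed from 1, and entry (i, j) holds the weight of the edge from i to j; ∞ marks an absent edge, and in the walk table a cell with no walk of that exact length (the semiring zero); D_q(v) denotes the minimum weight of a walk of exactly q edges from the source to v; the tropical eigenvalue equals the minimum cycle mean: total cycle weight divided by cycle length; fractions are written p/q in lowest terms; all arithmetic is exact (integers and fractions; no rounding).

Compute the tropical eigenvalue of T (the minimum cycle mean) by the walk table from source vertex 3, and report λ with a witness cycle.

q=0: [∞, ∞, 0, ∞, ∞]
q=1: [∞, ∞, ∞, ∞, -9]
q=2: [4, 5, -15, 4, ∞]
q=3: [12, 14, 2, 5, -24]
q=4: [-11, -10, -30, -11, -7]
q=5: [-3, -1, -13, -10, -39]
Optimal cycle mean attained by: cycle 3->5->3, total (-9) + (-6), length 2.
Answer: λ = -15/2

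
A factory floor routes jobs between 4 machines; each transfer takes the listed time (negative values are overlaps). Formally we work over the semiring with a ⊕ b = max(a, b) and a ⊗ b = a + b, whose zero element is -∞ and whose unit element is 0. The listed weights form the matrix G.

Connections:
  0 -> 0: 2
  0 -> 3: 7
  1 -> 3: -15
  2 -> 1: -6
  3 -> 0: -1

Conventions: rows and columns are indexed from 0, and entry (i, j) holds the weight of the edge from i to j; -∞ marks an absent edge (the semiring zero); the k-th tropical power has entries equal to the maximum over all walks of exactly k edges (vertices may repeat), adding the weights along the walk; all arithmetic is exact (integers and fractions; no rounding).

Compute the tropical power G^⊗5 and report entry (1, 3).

G^⊗2:
  [6, -∞, -∞, 9]
  [-16, -∞, -∞, -∞]
  [-∞, -∞, -∞, -21]
  [1, -∞, -∞, 6]
G^⊗3:
  [8, -∞, -∞, 13]
  [-14, -∞, -∞, -9]
  [-22, -∞, -∞, -∞]
  [5, -∞, -∞, 8]
G^⊗4:
  [12, -∞, -∞, 15]
  [-10, -∞, -∞, -7]
  [-20, -∞, -∞, -15]
  [7, -∞, -∞, 12]
G^⊗5:
  [14, -∞, -∞, 19]
  [-8, -∞, -∞, -3]
  [-16, -∞, -∞, -13]
  [11, -∞, -∞, 14]
Key observation: the optimum is the walk 1->3->0->3->0->3, with weight (-15) + (-1) + 7 + (-1) + 7 = -3.
Optimal value attained by: walk 1->3->0->3->0->3.
Answer: (G^⊗5)[1][3] = -3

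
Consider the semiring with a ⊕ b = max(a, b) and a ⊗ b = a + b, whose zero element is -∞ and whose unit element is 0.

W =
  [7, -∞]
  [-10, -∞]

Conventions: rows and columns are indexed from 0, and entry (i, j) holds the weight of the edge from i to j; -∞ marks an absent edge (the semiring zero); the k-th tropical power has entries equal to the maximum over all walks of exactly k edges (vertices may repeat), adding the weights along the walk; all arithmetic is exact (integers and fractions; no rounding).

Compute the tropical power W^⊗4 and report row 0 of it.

W^⊗2:
  [14, -∞]
  [-3, -∞]
W^⊗3:
  [21, -∞]
  [4, -∞]
W^⊗4:
  [28, -∞]
  [11, -∞]
Answer: row 0 of W^⊗4 = [28, -∞]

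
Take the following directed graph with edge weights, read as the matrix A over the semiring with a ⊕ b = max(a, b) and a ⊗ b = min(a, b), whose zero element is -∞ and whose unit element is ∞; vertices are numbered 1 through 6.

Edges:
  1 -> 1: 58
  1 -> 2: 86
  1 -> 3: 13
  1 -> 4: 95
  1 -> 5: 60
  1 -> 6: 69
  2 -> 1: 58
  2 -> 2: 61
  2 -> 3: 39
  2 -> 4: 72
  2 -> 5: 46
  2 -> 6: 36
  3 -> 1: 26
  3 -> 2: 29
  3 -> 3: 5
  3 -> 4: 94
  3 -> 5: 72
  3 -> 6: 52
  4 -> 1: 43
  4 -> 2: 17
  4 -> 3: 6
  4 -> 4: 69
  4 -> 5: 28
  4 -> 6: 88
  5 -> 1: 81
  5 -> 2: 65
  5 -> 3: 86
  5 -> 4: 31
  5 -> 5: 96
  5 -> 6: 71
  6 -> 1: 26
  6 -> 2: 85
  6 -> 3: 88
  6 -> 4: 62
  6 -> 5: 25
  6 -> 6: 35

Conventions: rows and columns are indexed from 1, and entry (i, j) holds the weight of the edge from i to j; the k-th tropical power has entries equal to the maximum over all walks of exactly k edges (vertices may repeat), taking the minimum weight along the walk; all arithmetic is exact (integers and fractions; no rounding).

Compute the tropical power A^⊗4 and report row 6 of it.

A^⊗2:
  [60, 69, 69, 72, 60, 88]
  [58, 61, 46, 69, 58, 72]
  [72, 65, 72, 69, 72, 88]
  [43, 85, 88, 69, 43, 69]
  [81, 81, 86, 86, 96, 71]
  [58, 61, 39, 88, 72, 62]
A^⊗3:
  [60, 85, 88, 69, 69, 72]
  [58, 72, 72, 69, 58, 69]
  [72, 85, 88, 72, 72, 71]
  [58, 69, 69, 88, 72, 69]
  [81, 81, 86, 86, 96, 86]
  [72, 65, 72, 69, 72, 88]
A^⊗4:
  [69, 72, 72, 88, 72, 69]
  [58, 69, 69, 72, 72, 69]
  [72, 72, 72, 88, 72, 72]
  [72, 69, 72, 69, 72, 88]
  [81, 85, 86, 86, 96, 86]
  [72, 85, 88, 72, 72, 71]
Answer: row 6 of A^⊗4 = [72, 85, 88, 72, 72, 71]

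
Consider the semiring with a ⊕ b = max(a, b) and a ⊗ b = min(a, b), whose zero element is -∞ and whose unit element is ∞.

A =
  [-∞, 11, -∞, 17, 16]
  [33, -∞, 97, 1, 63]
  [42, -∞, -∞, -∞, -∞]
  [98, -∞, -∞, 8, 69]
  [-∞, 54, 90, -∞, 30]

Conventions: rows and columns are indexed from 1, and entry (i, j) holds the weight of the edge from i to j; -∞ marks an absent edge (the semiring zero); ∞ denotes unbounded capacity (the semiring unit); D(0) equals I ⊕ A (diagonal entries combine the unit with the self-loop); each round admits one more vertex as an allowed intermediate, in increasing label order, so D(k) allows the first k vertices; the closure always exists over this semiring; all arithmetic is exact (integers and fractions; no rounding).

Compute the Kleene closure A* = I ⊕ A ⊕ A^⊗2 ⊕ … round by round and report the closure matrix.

D(0):
  [∞, 11, -∞, 17, 16]
  [33, ∞, 97, 1, 63]
  [42, -∞, ∞, -∞, -∞]
  [98, -∞, -∞, ∞, 69]
  [-∞, 54, 90, -∞, ∞]
D(1):
  [∞, 11, -∞, 17, 16]
  [33, ∞, 97, 17, 63]
  [42, 11, ∞, 17, 16]
  [98, 11, -∞, ∞, 69]
  [-∞, 54, 90, -∞, ∞]
D(2):
  [∞, 11, 11, 17, 16]
  [33, ∞, 97, 17, 63]
  [42, 11, ∞, 17, 16]
  [98, 11, 11, ∞, 69]
  [33, 54, 90, 17, ∞]
D(3):
  [∞, 11, 11, 17, 16]
  [42, ∞, 97, 17, 63]
  [42, 11, ∞, 17, 16]
  [98, 11, 11, ∞, 69]
  [42, 54, 90, 17, ∞]
D(4):
  [∞, 11, 11, 17, 17]
  [42, ∞, 97, 17, 63]
  [42, 11, ∞, 17, 17]
  [98, 11, 11, ∞, 69]
  [42, 54, 90, 17, ∞]
D(5):
  [∞, 17, 17, 17, 17]
  [42, ∞, 97, 17, 63]
  [42, 17, ∞, 17, 17]
  [98, 54, 69, ∞, 69]
  [42, 54, 90, 17, ∞]
Answer: A* = [[∞, 17, 17, 17, 17], [42, ∞, 97, 17, 63], [42, 17, ∞, 17, 17], [98, 54, 69, ∞, 69], [42, 54, 90, 17, ∞]]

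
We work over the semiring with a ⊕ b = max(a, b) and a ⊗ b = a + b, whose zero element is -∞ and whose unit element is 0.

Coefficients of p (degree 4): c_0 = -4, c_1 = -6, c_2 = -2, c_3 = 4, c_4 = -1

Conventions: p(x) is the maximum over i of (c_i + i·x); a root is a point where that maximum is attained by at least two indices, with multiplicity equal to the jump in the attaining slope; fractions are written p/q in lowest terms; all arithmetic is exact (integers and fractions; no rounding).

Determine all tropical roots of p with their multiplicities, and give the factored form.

hull edge (i=0, c=-4) to (i=3, c=4): slope 8/3, span 3
hull edge (i=3, c=4) to (i=4, c=-1): slope -5, span 1
Factored form: p(x) = -1 ⊗ (x ⊕ (-8/3)) ⊗ (x ⊕ (-8/3)) ⊗ (x ⊕ (-8/3)) ⊗ (x ⊕ 5)
Answer: roots = -8/3 (mult 3), 5 (mult 1)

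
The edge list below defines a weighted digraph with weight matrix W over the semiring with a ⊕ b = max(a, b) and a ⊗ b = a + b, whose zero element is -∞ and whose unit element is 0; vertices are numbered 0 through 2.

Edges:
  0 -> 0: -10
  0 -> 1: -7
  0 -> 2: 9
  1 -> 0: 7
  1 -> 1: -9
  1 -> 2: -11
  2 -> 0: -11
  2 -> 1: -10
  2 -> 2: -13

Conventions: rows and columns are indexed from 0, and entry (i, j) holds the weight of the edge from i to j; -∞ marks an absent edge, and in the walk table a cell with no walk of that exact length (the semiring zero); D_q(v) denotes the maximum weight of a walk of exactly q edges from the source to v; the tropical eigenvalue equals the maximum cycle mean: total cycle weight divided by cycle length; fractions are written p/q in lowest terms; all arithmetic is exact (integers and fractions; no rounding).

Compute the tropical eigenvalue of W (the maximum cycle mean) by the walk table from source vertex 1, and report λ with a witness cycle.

q=0: [-∞, 0, -∞]
q=1: [7, -9, -11]
q=2: [-2, 0, 16]
q=3: [7, 6, 7]
Optimal cycle mean attained by: cycle 0->2->1->0, total 9 + (-10) + 7, length 3.
Answer: λ = 2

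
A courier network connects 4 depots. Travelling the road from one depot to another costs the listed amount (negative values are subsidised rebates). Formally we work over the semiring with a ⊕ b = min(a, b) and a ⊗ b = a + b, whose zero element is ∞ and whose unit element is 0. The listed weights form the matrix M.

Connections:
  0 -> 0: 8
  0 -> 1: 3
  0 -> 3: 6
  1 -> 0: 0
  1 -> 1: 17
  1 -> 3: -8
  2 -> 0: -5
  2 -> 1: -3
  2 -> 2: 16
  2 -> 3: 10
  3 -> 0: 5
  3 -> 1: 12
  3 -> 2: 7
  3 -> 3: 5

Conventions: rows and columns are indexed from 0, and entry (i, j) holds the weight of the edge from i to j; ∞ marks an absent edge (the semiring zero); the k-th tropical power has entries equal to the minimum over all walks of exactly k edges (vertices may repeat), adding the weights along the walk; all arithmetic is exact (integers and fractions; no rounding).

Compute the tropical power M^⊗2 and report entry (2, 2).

M^⊗2:
  [3, 11, 13, -5]
  [-3, 3, -1, -3]
  [-3, -2, 17, -11]
  [2, 4, 12, 4]
Key observation: the optimum is the walk 2->3->2, with weight 10 + 7 = 17.
Optimal value attained by: walk 2->3->2.
Answer: (M^⊗2)[2][2] = 17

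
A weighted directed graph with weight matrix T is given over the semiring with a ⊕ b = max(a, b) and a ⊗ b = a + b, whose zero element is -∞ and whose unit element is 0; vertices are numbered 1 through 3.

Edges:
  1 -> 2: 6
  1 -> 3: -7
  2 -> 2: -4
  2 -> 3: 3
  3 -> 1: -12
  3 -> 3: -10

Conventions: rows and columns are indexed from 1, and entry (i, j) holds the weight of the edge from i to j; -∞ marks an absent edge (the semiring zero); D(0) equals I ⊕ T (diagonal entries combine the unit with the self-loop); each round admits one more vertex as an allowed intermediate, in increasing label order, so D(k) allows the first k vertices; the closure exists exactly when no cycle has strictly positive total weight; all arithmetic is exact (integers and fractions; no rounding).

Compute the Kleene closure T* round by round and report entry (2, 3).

D(0):
  [0, 6, -7]
  [-∞, 0, 3]
  [-12, -∞, 0]
D(1):
  [0, 6, -7]
  [-∞, 0, 3]
  [-12, -6, 0]
D(2):
  [0, 6, 9]
  [-∞, 0, 3]
  [-12, -6, 0]
D(3):
  [0, 6, 9]
  [-9, 0, 3]
  [-12, -6, 0]
Answer: T*[2][3] = 3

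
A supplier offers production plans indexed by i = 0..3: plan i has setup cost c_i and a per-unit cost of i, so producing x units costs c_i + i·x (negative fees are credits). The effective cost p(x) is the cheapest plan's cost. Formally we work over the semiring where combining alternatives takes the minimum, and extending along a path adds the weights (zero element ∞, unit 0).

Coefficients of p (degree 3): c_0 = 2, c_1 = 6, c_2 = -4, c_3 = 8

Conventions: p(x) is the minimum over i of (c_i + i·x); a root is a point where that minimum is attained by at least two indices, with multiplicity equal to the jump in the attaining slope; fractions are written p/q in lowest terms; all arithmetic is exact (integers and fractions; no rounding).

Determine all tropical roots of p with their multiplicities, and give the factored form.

hull edge (i=0, c=2) to (i=2, c=-4): slope -3, span 2
hull edge (i=2, c=-4) to (i=3, c=8): slope 12, span 1
Factored form: p(x) = 8 ⊗ (x ⊕ (-12)) ⊗ (x ⊕ 3) ⊗ (x ⊕ 3)
Answer: roots = -12 (mult 1), 3 (mult 2)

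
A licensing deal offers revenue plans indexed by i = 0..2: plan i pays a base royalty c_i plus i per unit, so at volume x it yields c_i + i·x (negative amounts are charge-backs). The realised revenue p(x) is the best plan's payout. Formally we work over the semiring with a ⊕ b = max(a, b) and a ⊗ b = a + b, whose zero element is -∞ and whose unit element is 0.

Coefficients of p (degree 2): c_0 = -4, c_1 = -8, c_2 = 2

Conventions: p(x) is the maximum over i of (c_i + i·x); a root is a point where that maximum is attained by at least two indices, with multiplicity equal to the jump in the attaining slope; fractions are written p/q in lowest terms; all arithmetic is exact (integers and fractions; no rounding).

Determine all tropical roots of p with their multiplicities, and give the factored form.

hull edge (i=0, c=-4) to (i=2, c=2): slope 3, span 2
Factored form: p(x) = 2 ⊗ (x ⊕ (-3)) ⊗ (x ⊕ (-3))
Answer: roots = -3 (mult 2)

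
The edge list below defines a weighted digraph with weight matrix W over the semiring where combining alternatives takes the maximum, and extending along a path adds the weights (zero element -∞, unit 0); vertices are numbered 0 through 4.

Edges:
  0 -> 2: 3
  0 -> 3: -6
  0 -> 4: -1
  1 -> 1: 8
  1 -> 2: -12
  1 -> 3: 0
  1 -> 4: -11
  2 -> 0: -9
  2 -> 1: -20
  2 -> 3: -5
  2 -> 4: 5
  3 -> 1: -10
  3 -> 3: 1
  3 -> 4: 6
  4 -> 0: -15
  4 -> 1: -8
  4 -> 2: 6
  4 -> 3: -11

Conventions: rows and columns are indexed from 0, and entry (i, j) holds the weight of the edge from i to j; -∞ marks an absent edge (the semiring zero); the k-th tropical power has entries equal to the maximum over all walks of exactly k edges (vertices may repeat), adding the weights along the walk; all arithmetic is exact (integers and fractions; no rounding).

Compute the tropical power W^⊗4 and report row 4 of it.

W^⊗2:
  [-6, -9, 5, -2, 8]
  [-21, 16, -4, 8, 6]
  [-10, -3, 11, -4, 1]
  [-9, -2, 12, 2, 7]
  [-3, 0, -12, 1, 11]
W^⊗3:
  [-4, 0, 14, 0, 10]
  [-9, 24, 12, 16, 14]
  [2, 5, 7, 6, 16]
  [3, 6, 13, 7, 17]
  [-4, 8, 17, 2, 7]
W^⊗4:
  [5, 8, 16, 9, 19]
  [3, 32, 20, 24, 22]
  [1, 13, 22, 7, 12]
  [4, 14, 23, 8, 18]
  [8, 16, 13, 12, 22]
Answer: row 4 of W^⊗4 = [8, 16, 13, 12, 22]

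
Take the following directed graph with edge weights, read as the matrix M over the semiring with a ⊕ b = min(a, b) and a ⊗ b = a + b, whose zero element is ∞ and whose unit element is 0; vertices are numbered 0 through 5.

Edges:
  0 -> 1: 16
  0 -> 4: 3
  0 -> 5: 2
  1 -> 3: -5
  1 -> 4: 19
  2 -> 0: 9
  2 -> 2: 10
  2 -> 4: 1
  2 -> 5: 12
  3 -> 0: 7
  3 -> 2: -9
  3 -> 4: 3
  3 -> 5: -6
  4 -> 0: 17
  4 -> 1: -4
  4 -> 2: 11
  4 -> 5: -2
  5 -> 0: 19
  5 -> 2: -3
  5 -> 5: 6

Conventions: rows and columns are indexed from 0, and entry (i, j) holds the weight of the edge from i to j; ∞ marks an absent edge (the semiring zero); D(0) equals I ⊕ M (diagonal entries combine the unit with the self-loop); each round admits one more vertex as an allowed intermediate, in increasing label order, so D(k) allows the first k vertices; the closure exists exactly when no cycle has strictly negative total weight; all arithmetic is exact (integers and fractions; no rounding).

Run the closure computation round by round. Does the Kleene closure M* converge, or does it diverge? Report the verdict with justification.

D(0):
  [0, 16, ∞, ∞, 3, 2]
  [∞, 0, ∞, -5, 19, ∞]
  [9, ∞, 0, ∞, 1, 12]
  [7, ∞, -9, 0, 3, -6]
  [17, -4, 11, ∞, 0, -2]
  [19, ∞, -3, ∞, ∞, 0]
D(1):
  [0, 16, ∞, ∞, 3, 2]
  [∞, 0, ∞, -5, 19, ∞]
  [9, 25, 0, ∞, 1, 11]
  [7, 23, -9, 0, 3, -6]
  [17, -4, 11, ∞, 0, -2]
  [19, 35, -3, ∞, 22, 0]
D(2):
  [0, 16, ∞, 11, 3, 2]
  [∞, 0, ∞, -5, 19, ∞]
  [9, 25, 0, 20, 1, 11]
  [7, 23, -9, 0, 3, -6]
  [17, -4, 11, -9, 0, -2]
  [19, 35, -3, 30, 22, 0]
D(3):
  [0, 16, ∞, 11, 3, 2]
  [∞, 0, ∞, -5, 19, ∞]
  [9, 25, 0, 20, 1, 11]
  [0, 16, -9, 0, -8, -6]
  [17, -4, 11, -9, 0, -2]
  [6, 22, -3, 17, -2, 0]
Detection: at round 4, diagonal entry (4, 4) turns strictly negative.
Key observation: the cycle 4->1->3->2->0->4 has total weight (-4) + (-5) + (-9) + 9 + 3, which is strictly negative.
Answer: DIVERGES — negative cycle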